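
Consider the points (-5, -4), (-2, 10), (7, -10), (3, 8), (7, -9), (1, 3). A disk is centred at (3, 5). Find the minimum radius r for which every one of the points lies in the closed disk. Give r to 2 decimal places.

The required radius is the distance from (3, 5) to the farthest point.
Squared distances: 145, 50, 241, 9, 212, 8.
Maximum is 241, attained at (7, -10).
r = √241 ≈ 15.52.

15.52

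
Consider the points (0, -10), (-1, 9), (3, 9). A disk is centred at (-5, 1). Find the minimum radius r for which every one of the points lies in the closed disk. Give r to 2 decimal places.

The required radius is the distance from (-5, 1) to the farthest point.
Squared distances: 146, 80, 128.
Maximum is 146, attained at (0, -10).
r = √146 ≈ 12.08.

12.08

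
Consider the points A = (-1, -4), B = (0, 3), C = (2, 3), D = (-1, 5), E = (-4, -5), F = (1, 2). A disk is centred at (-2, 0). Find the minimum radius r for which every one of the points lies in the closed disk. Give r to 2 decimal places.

The required radius is the distance from (-2, 0) to the farthest point.
Squared distances: 17, 13, 25, 26, 29, 13.
Maximum is 29, attained at E.
r = √29 ≈ 5.39.

5.39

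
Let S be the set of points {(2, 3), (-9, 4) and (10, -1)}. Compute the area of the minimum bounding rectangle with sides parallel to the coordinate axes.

x ranges over [-9, 10], width 19.
y ranges over [-1, 4], height 5.
Area = 19 × 5 = 95.

95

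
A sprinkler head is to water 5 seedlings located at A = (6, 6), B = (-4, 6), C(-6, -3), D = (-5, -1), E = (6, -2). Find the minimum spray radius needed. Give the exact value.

A smallest enclosing disk is always determined by at most three of the input points on its boundary.
The farthest pair is A–C with squared distance 225. The circle on this segment as diameter has centre (0, 1.5) and r² = 225/4 = 56.25.
Check B: distance² to centre = 36.25 ≤ 56.25, so it lies inside.
All remaining points lie in this disk, and no smaller disk contains both endpoints, so this is the minimum enclosing circle.
r = √(56.25) = 7.5.

7.5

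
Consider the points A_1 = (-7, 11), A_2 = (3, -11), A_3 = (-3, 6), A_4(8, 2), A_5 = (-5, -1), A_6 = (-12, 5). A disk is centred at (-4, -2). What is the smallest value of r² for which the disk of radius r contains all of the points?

178

The required radius is the distance from (-4, -2) to the farthest point.
Squared distances: 178, 130, 65, 160, 2, 113.
Maximum is 178, attained at A_1.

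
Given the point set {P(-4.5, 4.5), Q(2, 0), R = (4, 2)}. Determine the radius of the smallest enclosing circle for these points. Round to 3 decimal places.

4.430

Side lengths²: PQ² = 62.5, PR² = 78.5, QR² = 8.
Since PR² = 78.5 ≥ 62.5 + 8 = 70.5, the angle opposite PR is not acute, so the smallest enclosing circle has PR as diameter.
Centre = midpoint of PR = (-0.25, 3.25), r² = 78.5/4 = 19.625.
r = √(19.625) ≈ 4.430.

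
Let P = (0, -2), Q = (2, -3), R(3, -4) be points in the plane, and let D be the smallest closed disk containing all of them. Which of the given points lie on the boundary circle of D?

Side lengths²: PQ² = 5, PR² = 13, QR² = 2.
Since PR² = 13 ≥ 5 + 2 = 7, the angle opposite PR is not acute, so the smallest enclosing circle has PR as diameter.
Centre = midpoint of PR = (1.5, -3), r² = 13/4 = 3.25.
The points at distance exactly r from the centre are P, R — 2 points.

P, R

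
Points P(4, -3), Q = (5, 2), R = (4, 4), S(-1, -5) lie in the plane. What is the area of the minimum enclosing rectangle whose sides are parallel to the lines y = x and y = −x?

49

In coordinates u = x + y, v = x − y the rectangle is axis-aligned; the map (x,y)→(u,v) scales areas by 2.
u-values: 1, 7, 8, -6; range = 8 − (-6) = 14.
v-values: 7, 3, 0, 4; range = 7 − 0 = 7.
Area = (14 × 7) / 2 = 49.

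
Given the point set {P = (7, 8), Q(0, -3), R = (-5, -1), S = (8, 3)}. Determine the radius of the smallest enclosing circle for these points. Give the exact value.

The farthest pair is P–R with squared distance 225. The circle on this segment as diameter has centre (1, 3.5) and r² = 225/4 = 56.25.
Check Q: distance² to centre = 43.25 ≤ 56.25, so it lies inside.
All remaining points lie in this disk, and no smaller disk contains both endpoints, so this is the minimum enclosing circle.
r = √(56.25) = 7.5.

7.5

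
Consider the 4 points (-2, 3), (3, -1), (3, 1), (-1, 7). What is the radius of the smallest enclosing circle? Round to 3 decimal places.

The minimum enclosing circle of a finite set is fixed by two of the points (as a diameter) or three (as a circumcircle).
The farthest pair is (3, -1)–(-1, 7) with squared distance 80. The circle on this segment as diameter has centre (1, 3) and r² = 80/4 = 20.
Check (-2, 3): distance² to centre = 9 ≤ 20, so it lies inside.
All remaining points lie in this disk, and no smaller disk contains both endpoints, so this is the minimum enclosing circle.
r = √20 ≈ 4.472.

4.472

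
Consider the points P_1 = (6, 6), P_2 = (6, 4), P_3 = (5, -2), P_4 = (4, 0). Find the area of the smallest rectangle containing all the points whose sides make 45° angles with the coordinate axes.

31.5

In coordinates u = x + y, v = x − y the rectangle is axis-aligned; the map (x,y)→(u,v) scales areas by 2.
u-values: 12, 10, 3, 4; range = 12 − 3 = 9.
v-values: 0, 2, 7, 4; range = 7 − 0 = 7.
Area = (9 × 7) / 2 = 31.5.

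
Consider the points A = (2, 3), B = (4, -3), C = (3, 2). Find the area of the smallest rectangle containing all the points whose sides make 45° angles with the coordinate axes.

16

In coordinates u = x + y, v = x − y the rectangle is axis-aligned; the map (x,y)→(u,v) scales areas by 2.
u-values: 5, 1, 5; range = 5 − 1 = 4.
v-values: -1, 7, 1; range = 7 − (-1) = 8.
Area = (4 × 8) / 2 = 16.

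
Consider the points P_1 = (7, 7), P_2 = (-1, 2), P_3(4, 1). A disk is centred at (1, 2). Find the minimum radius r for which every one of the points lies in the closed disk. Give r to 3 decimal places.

7.810

The required radius is the distance from (1, 2) to the farthest point.
Squared distances: 61, 4, 10.
Maximum is 61, attained at P_1.
r = √61 ≈ 7.810.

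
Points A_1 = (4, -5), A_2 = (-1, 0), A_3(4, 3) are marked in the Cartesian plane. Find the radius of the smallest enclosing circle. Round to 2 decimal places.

4.12

Side lengths²: A_1A_2² = 50, A_1A_3² = 64, A_2A_3² = 34.
Since A_1A_3² = 64 < 50 + 34 = 84, the triangle is acute, so the smallest enclosing circle is the circumcircle.
Circumcentre = (3, -1), r² = 17.
r = √17 ≈ 4.12.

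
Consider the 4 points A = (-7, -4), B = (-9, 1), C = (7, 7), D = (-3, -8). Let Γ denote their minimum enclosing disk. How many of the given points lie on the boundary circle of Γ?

3

By Welzl's lemma the MEC is supported by two points (diametrically opposite) or three points (on a circumcircle).
The minimum enclosing circle is determined by three boundary points: B, C, D.
Their circumcentre is (0.25, 2/3) with r² = 12337/144.
The farthest remaining point A is at distance² 10705/144 ≤ 12337/144.
The points at distance exactly r from the centre are B, C, D — 3 points.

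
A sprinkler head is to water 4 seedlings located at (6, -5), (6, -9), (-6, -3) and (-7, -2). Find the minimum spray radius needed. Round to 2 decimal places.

The minimum enclosing circle of a finite set is fixed by two of the points (as a diameter) or three (as a circumcircle).
The farthest pair is (6, -9)–(-7, -2) with squared distance 218. The circle on this segment as diameter has centre (-0.5, -5.5) and r² = 218/4 = 54.5.
Check (6, -5): distance² to centre = 42.5 ≤ 54.5, so it lies inside.
All remaining points lie in this disk, and no smaller disk contains both endpoints, so this is the minimum enclosing circle.
r = √(54.5) ≈ 7.38.

7.38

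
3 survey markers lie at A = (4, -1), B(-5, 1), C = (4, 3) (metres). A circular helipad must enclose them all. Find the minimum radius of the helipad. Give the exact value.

Side lengths²: AB² = 85, AC² = 16, BC² = 85.
Since BC² = 85 < 85 + 16 = 101, the triangle is acute, so the smallest enclosing circle is the circumcircle.
Circumcentre = (-5/18, 1), r² = 7225/324.
r = √(7225/324) = 85/18.

85/18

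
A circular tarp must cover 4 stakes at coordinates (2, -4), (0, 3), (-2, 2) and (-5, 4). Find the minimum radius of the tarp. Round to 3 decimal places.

5.315

By Welzl's lemma the MEC is supported by two points (diametrically opposite) or three points (on a circumcircle).
The farthest pair is (2, -4)–(-5, 4) with squared distance 113. The circle on this segment as diameter has centre (-1.5, 0) and r² = 113/4 = 28.25.
Check (0, 3): distance² to centre = 11.25 ≤ 28.25, so it lies inside.
All remaining points lie in this disk, and no smaller disk contains both endpoints, so this is the minimum enclosing circle.
r = √(28.25) ≈ 5.315.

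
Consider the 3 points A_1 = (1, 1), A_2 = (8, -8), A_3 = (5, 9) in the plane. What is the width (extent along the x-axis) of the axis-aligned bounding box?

max x = 8, min x = 1, so width = 7.

7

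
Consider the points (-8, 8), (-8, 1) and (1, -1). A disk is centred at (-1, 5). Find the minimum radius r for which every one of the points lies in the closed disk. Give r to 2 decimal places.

The required radius is the distance from (-1, 5) to the farthest point.
Squared distances: 58, 65, 40.
Maximum is 65, attained at (-8, 1).
r = √65 ≈ 8.06.

8.06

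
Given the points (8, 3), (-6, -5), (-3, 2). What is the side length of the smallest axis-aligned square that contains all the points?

The bounding box has width 14 and height 8.
An axis-aligned square enclosing the set must have side ≥ max(width, height).
So the minimum side is max(14, 8) = 14.

14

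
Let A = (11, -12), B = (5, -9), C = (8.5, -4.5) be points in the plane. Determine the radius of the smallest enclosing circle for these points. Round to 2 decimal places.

4.03

Side lengths²: AB² = 45, AC² = 62.5, BC² = 32.5.
Since AC² = 62.5 < 45 + 32.5 = 77.5, the triangle is acute, so the smallest enclosing circle is the circumcircle.
Circumcentre = (9, -8.5), r² = 16.25.
r = √(16.25) ≈ 4.03.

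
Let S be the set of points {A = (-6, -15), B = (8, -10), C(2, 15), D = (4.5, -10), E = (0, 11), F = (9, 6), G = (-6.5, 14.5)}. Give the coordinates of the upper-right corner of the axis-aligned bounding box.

x-range [-6.5, 9], y-range [-15, 15].
The upper-right corner is (9, 15).

(9, 15)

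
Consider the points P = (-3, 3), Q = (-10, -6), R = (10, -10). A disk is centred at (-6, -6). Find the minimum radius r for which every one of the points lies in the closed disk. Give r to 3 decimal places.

16.492

The required radius is the distance from (-6, -6) to the farthest point.
Squared distances: 90, 16, 272.
Maximum is 272, attained at R.
r = √272 ≈ 16.492.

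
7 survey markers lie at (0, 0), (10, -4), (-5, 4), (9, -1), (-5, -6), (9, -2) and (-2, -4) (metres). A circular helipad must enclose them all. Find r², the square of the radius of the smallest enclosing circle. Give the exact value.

By Welzl's lemma the MEC is supported by two points (diametrically opposite) or three points (on a circumcircle).
The minimum enclosing circle is determined by three boundary points: (10, -4), (-5, 4), (-5, -6).
Their circumcentre is (59/30, -1) with r² = 66181/900.
The farthest remaining point (9, -2) is at distance² 45421/900 ≤ 66181/900.

66181/900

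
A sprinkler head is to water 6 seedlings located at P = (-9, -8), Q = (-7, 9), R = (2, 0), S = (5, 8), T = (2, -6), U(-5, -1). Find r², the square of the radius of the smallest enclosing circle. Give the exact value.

113

A smallest enclosing disk is always determined by at most three of the input points on its boundary.
The farthest pair is P–S with squared distance 452. The circle on this segment as diameter has centre (-2, 0) and r² = 452/4 = 113.
Check Q: distance² to centre = 106 ≤ 113, so it lies inside.
All remaining points lie in this disk, and no smaller disk contains both endpoints, so this is the minimum enclosing circle.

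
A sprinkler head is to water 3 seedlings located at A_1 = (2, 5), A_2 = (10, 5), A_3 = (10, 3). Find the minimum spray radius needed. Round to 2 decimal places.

4.12

Side lengths²: A_1A_2² = 64, A_1A_3² = 68, A_2A_3² = 4.
Since A_1A_3² = 68 ≥ 64 + 4 = 68, the angle opposite A_1A_3 is not acute, so the smallest enclosing circle has A_1A_3 as diameter.
Centre = midpoint of A_1A_3 = (6, 4), r² = 68/4 = 17.
r = √17 ≈ 4.12.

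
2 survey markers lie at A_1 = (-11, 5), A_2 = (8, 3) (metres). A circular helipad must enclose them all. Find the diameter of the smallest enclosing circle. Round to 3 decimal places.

The smallest circle enclosing two points has them as diameter endpoints.
Centre = midpoint = (-1.5, 4); r² = |A_1A_2|²/4 = 365/4 = 91.25.
Diameter = 2r = 2√(91.25) ≈ 19.105.

19.105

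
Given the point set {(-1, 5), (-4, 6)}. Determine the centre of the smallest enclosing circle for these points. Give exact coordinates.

(-2.5, 5.5)

The smallest circle enclosing two points has them as diameter endpoints.
Centre = midpoint = (-2.5, 5.5); r² = |(-1, 5)−(-4, 6)|²/4 = 10/4 = 2.5.
Centre = (-2.5, 5.5).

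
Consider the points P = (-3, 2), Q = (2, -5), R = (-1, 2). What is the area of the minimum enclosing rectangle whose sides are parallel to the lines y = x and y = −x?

24

In coordinates u = x + y, v = x − y the rectangle is axis-aligned; the map (x,y)→(u,v) scales areas by 2.
u-values: -1, -3, 1; range = 1 − (-3) = 4.
v-values: -5, 7, -3; range = 7 − (-5) = 12.
Area = (4 × 12) / 2 = 24.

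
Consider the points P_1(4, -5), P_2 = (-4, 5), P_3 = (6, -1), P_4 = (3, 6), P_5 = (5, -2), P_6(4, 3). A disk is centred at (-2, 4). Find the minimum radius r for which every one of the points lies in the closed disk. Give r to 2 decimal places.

The required radius is the distance from (-2, 4) to the farthest point.
Squared distances: 117, 5, 89, 29, 85, 37.
Maximum is 117, attained at P_1.
r = √117 ≈ 10.82.

10.82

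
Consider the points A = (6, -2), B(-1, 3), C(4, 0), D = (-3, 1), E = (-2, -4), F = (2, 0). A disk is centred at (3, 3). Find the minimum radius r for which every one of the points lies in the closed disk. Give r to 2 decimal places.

The required radius is the distance from (3, 3) to the farthest point.
Squared distances: 34, 16, 10, 40, 74, 10.
Maximum is 74, attained at E.
r = √74 ≈ 8.60.

8.60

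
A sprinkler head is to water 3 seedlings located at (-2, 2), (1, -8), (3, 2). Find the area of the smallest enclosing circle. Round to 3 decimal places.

Call the three points A, B, C in the order given.
Side lengths²: AB² = 109, AC² = 25, BC² = 104.
Since AB² = 109 < 104 + 25 = 129, the triangle is acute, so the smallest enclosing circle is the circumcircle.
Circumcentre = (0.5, -2.7), r² = 28.34.
Area = π·r² = π·28.34 ≈ 89.033.

89.033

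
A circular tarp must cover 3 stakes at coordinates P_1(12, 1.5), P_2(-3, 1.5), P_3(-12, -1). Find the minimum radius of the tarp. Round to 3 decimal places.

Side lengths²: P_1P_2² = 225, P_1P_3² = 582.25, P_2P_3² = 87.25.
Since P_1P_3² = 582.25 ≥ 225 + 87.25 = 312.25, the angle opposite P_1P_3 is not acute, so the smallest enclosing circle has P_1P_3 as diameter.
Centre = midpoint of P_1P_3 = (0, 0.25), r² = 582.25/4 = 145.5625.
r = √(145.5625) ≈ 12.065.

12.065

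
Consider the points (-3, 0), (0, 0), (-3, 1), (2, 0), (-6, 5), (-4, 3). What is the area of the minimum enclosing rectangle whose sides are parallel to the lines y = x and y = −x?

In coordinates u = x + y, v = x − y the rectangle is axis-aligned; the map (x,y)→(u,v) scales areas by 2.
u-values: -3, 0, -2, 2, -1, -1; range = 2 − (-3) = 5.
v-values: -3, 0, -4, 2, -11, -7; range = 2 − (-11) = 13.
Area = (5 × 13) / 2 = 32.5.

32.5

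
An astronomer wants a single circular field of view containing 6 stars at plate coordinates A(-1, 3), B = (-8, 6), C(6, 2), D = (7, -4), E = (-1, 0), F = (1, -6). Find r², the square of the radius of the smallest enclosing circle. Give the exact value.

81.25

The farthest pair is B–D with squared distance 325. The circle on this segment as diameter has centre (-0.5, 1) and r² = 325/4 = 81.25.
Check A: distance² to centre = 4.25 ≤ 81.25, so it lies inside.
All remaining points lie in this disk, and no smaller disk contains both endpoints, so this is the minimum enclosing circle.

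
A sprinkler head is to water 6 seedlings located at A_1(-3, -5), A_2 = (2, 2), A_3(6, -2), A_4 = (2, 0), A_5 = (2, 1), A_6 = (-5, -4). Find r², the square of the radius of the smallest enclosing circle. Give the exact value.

31.25

By Welzl's lemma the MEC is supported by two points (diametrically opposite) or three points (on a circumcircle).
The farthest pair is A_3–A_6 with squared distance 125. The circle on this segment as diameter has centre (0.5, -3) and r² = 125/4 = 31.25.
Check A_1: distance² to centre = 16.25 ≤ 31.25, so it lies inside.
All remaining points lie in this disk, and no smaller disk contains both endpoints, so this is the minimum enclosing circle.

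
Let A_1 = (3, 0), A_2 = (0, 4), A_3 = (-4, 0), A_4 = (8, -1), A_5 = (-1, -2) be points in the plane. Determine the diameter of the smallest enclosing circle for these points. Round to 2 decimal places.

12.04

The minimum enclosing circle of a finite set is fixed by two of the points (as a diameter) or three (as a circumcircle).
The farthest pair is A_3–A_4 with squared distance 145. The circle on this segment as diameter has centre (2, -0.5) and r² = 145/4 = 36.25.
Check A_1: distance² to centre = 1.25 ≤ 36.25, so it lies inside.
All remaining points lie in this disk, and no smaller disk contains both endpoints, so this is the minimum enclosing circle.
Diameter = 2r = 2√(36.25) ≈ 12.04.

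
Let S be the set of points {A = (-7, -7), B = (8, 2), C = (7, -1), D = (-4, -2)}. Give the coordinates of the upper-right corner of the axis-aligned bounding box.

x-range [-7, 8], y-range [-7, 2].
The upper-right corner is (8, 2).

(8, 2)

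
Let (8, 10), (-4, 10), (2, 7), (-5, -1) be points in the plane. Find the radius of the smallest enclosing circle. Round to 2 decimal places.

8.51

The minimum enclosing circle of a finite set is fixed by two of the points (as a diameter) or three (as a circumcircle).
The farthest pair is (8, 10)–(-5, -1) with squared distance 290. The circle on this segment as diameter has centre (1.5, 4.5) and r² = 290/4 = 72.5.
Check (-4, 10): distance² to centre = 60.5 ≤ 72.5, so it lies inside.
All remaining points lie in this disk, and no smaller disk contains both endpoints, so this is the minimum enclosing circle.
r = √(72.5) ≈ 8.51.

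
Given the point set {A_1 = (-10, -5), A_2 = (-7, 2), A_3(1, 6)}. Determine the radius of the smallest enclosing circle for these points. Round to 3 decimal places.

Side lengths²: A_1A_2² = 58, A_1A_3² = 242, A_2A_3² = 80.
Since A_1A_3² = 242 ≥ 80 + 58 = 138, the angle opposite A_1A_3 is not acute, so the smallest enclosing circle has A_1A_3 as diameter.
Centre = midpoint of A_1A_3 = (-4.5, 0.5), r² = 242/4 = 60.5.
r = √(60.5) ≈ 7.778.

7.778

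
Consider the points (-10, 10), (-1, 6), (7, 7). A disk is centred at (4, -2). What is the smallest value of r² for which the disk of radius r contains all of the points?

340

The required radius is the distance from (4, -2) to the farthest point.
Squared distances: 340, 89, 90.
Maximum is 340, attained at (-10, 10).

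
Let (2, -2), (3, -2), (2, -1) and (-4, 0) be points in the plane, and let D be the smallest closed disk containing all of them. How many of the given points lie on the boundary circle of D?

2

By Welzl's lemma the MEC is supported by two points (diametrically opposite) or three points (on a circumcircle).
The farthest pair is (3, -2)–(-4, 0) with squared distance 53. The circle on this segment as diameter has centre (-0.5, -1) and r² = 53/4 = 13.25.
Check (2, -2): distance² to centre = 7.25 ≤ 13.25, so it lies inside.
All remaining points lie in this disk, and no smaller disk contains both endpoints, so this is the minimum enclosing circle.
The points at distance exactly r from the centre are (3, -2), (-4, 0) — 2 points.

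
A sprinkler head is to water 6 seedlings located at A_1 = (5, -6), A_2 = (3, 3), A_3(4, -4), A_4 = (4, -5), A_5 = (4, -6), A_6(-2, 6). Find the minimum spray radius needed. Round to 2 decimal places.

6.95

The farthest pair is A_1–A_6 with squared distance 193. The circle on this segment as diameter has centre (1.5, 0) and r² = 193/4 = 48.25.
Check A_2: distance² to centre = 11.25 ≤ 48.25, so it lies inside.
All remaining points lie in this disk, and no smaller disk contains both endpoints, so this is the minimum enclosing circle.
r = √(48.25) ≈ 6.95.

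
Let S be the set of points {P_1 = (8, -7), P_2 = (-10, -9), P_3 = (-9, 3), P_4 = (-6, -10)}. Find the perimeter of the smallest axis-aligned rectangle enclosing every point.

Width = max x − min x = 8 − (-10) = 18.
Height = max y − min y = 3 − (-10) = 13.
Perimeter = 2(18 + 13) = 62.

62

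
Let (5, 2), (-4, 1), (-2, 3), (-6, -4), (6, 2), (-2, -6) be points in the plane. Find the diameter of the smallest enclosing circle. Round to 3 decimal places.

The farthest pair is (-6, -4)–(6, 2) with squared distance 180. The circle on this segment as diameter has centre (0, -1) and r² = 180/4 = 45.
Check (5, 2): distance² to centre = 34 ≤ 45, so it lies inside.
All remaining points lie in this disk, and no smaller disk contains both endpoints, so this is the minimum enclosing circle.
Diameter = 2r = 2√45 ≈ 13.416.

13.416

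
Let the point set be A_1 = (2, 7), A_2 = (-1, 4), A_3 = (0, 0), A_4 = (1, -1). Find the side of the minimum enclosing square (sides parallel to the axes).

The bounding box has width 3 and height 8.
An axis-aligned square enclosing the set must have side ≥ max(width, height).
So the minimum side is max(3, 8) = 8.

8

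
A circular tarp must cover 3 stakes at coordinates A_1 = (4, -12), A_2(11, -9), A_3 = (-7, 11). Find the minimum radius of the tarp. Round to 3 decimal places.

13.454

Side lengths²: A_1A_2² = 58, A_1A_3² = 650, A_2A_3² = 724.
Since A_2A_3² = 724 ≥ 650 + 58 = 708, the angle opposite A_2A_3 is not acute, so the smallest enclosing circle has A_2A_3 as diameter.
Centre = midpoint of A_2A_3 = (2, 1), r² = 724/4 = 181.
r = √181 ≈ 13.454.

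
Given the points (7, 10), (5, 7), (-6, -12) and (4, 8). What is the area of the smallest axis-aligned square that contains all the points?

484

The bounding box has width 13 and height 22.
An axis-aligned square enclosing the set must have side ≥ max(width, height).
So the minimum side is max(13, 22) = 22.
Area = 22² = 484.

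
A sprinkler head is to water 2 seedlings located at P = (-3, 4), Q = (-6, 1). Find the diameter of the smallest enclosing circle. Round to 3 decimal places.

4.243

The smallest circle enclosing two points has them as diameter endpoints.
Centre = midpoint = (-4.5, 2.5); r² = |PQ|²/4 = 18/4 = 4.5.
Diameter = 2r = 2√(4.5) ≈ 4.243.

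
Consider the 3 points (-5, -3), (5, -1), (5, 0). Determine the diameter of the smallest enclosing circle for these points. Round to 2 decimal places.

10.44

Call the three points A, B, C in the order given.
Side lengths²: AB² = 104, AC² = 109, BC² = 1.
Since AC² = 109 ≥ 104 + 1 = 105, the angle opposite AC is not acute, so the smallest enclosing circle has AC as diameter.
Centre = midpoint of AC = (0, -1.5), r² = 109/4 = 27.25.
Diameter = 2r = 2√(27.25) ≈ 10.44.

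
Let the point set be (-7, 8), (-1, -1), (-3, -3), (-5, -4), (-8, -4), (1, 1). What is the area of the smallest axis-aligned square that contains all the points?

144

The bounding box has width 9 and height 12.
An axis-aligned square enclosing the set must have side ≥ max(width, height).
So the minimum side is max(9, 12) = 12.
Area = 12² = 144.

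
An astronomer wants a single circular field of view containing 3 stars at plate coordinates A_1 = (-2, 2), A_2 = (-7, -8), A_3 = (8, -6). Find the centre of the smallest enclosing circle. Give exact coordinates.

(2/7, -151/28)

Side lengths²: A_1A_2² = 125, A_1A_3² = 164, A_2A_3² = 229.
Since A_2A_3² = 229 < 164 + 125 = 289, the triangle is acute, so the smallest enclosing circle is the circumcircle.
Circumcentre = (2/7, -151/28), r² = 46945/784.
Centre = (2/7, -151/28).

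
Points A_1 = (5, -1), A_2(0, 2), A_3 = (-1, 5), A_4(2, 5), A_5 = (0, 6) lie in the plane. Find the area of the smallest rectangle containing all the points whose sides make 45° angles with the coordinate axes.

In coordinates u = x + y, v = x − y the rectangle is axis-aligned; the map (x,y)→(u,v) scales areas by 2.
u-values: 4, 2, 4, 7, 6; range = 7 − 2 = 5.
v-values: 6, -2, -6, -3, -6; range = 6 − (-6) = 12.
Area = (5 × 12) / 2 = 30.

30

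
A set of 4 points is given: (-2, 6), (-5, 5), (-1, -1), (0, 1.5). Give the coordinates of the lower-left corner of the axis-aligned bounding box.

(-5, -1)

x-range [-5, 0], y-range [-1, 6].
The lower-left corner is (-5, -1).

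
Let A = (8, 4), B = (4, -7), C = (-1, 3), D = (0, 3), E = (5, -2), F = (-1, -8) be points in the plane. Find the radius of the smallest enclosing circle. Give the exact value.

By Welzl's lemma the MEC is supported by two points (diametrically opposite) or three points (on a circumcircle).
The farthest pair is A–F with squared distance 225. The circle on this segment as diameter has centre (3.5, -2) and r² = 225/4 = 56.25.
Check B: distance² to centre = 25.25 ≤ 56.25, so it lies inside.
All remaining points lie in this disk, and no smaller disk contains both endpoints, so this is the minimum enclosing circle.
r = √(56.25) = 7.5.

7.5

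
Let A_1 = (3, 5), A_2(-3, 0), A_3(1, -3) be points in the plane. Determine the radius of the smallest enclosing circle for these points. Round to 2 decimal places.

4.24

Side lengths²: A_1A_2² = 61, A_1A_3² = 68, A_2A_3² = 25.
Since A_1A_3² = 68 < 61 + 25 = 86, the triangle is acute, so the smallest enclosing circle is the circumcircle.
Circumcentre = (20/19, 47/38), r² = 25925/1444.
r = √(25925/1444) ≈ 4.24.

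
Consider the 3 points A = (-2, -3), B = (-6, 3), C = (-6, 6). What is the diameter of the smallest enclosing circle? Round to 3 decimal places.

9.849

Side lengths²: AB² = 52, AC² = 97, BC² = 9.
Since AC² = 97 ≥ 52 + 9 = 61, the angle opposite AC is not acute, so the smallest enclosing circle has AC as diameter.
Centre = midpoint of AC = (-4, 1.5), r² = 97/4 = 24.25.
Diameter = 2r = 2√(24.25) ≈ 9.849.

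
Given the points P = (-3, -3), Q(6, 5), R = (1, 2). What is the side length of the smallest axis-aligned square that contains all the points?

9

The bounding box has width 9 and height 8.
An axis-aligned square enclosing the set must have side ≥ max(width, height).
So the minimum side is max(9, 8) = 9.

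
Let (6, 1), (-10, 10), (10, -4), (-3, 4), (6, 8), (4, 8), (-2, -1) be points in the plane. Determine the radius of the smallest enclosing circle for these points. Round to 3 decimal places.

12.207

The farthest pair is (-10, 10)–(10, -4) with squared distance 596. The circle on this segment as diameter has centre (0, 3) and r² = 596/4 = 149.
Check (6, 1): distance² to centre = 40 ≤ 149, so it lies inside.
All remaining points lie in this disk, and no smaller disk contains both endpoints, so this is the minimum enclosing circle.
r = √149 ≈ 12.207.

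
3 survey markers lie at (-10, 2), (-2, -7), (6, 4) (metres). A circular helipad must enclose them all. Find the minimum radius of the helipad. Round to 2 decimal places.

8.25

Call the three points A, B, C in the order given.
Side lengths²: AB² = 145, AC² = 260, BC² = 185.
Since AC² = 260 < 185 + 145 = 330, the triangle is acute, so the smallest enclosing circle is the circumcircle.
Circumcentre = (-1.78125, 1.25), r² = 68.1103515625.
r = √(68.1103515625) ≈ 8.25.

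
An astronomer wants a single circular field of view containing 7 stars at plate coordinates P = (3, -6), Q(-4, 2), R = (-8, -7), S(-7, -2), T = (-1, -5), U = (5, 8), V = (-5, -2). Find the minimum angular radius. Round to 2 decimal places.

The minimum enclosing circle of a finite set is fixed by two of the points (as a diameter) or three (as a circumcircle).
The farthest pair is R–U with squared distance 394. The circle on this segment as diameter has centre (-1.5, 0.5) and r² = 394/4 = 98.5.
Check P: distance² to centre = 62.5 ≤ 98.5, so it lies inside.
All remaining points lie in this disk, and no smaller disk contains both endpoints, so this is the minimum enclosing circle.
r = √(98.5) ≈ 9.92.

9.92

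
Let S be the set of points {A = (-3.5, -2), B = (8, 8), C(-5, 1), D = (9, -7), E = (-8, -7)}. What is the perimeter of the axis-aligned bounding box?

Width = max x − min x = 9 − (-8) = 17.
Height = max y − min y = 8 − (-7) = 15.
Perimeter = 2(17 + 15) = 64.

64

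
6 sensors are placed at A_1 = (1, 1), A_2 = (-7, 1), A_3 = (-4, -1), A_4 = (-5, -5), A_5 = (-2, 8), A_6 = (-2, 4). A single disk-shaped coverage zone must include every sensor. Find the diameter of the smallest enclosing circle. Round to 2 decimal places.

13.34

A smallest enclosing disk is always determined by at most three of the input points on its boundary.
The farthest pair is A_4–A_5 with squared distance 178. The circle on this segment as diameter has centre (-3.5, 1.5) and r² = 178/4 = 44.5.
Check A_1: distance² to centre = 20.5 ≤ 44.5, so it lies inside.
All remaining points lie in this disk, and no smaller disk contains both endpoints, so this is the minimum enclosing circle.
Diameter = 2r = 2√(44.5) ≈ 13.34.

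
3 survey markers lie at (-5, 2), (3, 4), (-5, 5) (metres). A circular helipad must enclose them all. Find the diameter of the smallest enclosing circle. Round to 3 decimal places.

Call the three points A, B, C in the order given.
Side lengths²: AB² = 68, AC² = 9, BC² = 65.
Since AB² = 68 < 65 + 9 = 74, the triangle is acute, so the smallest enclosing circle is the circumcircle.
Circumcentre = (-1.125, 3.5), r² = 17.265625.
Diameter = 2r = 2√(17.265625) ≈ 8.310.

8.310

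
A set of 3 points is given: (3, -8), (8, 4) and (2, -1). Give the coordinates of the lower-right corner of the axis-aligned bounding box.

x-range [2, 8], y-range [-8, 4].
The lower-right corner is (8, -8).

(8, -8)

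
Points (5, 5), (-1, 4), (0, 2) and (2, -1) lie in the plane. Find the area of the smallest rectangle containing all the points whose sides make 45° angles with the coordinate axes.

In coordinates u = x + y, v = x − y the rectangle is axis-aligned; the map (x,y)→(u,v) scales areas by 2.
u-values: 10, 3, 2, 1; range = 10 − 1 = 9.
v-values: 0, -5, -2, 3; range = 3 − (-5) = 8.
Area = (9 × 8) / 2 = 36.

36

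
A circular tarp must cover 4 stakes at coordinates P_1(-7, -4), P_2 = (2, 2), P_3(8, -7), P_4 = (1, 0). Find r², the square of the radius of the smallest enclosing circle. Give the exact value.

A smallest enclosing disk is always determined by at most three of the input points on its boundary.
The farthest pair is P_1–P_3 with squared distance 234. The circle on this segment as diameter has centre (0.5, -5.5) and r² = 234/4 = 58.5.
Check P_2: distance² to centre = 58.5 ≤ 58.5, so it lies inside.
All remaining points lie in this disk, and no smaller disk contains both endpoints, so this is the minimum enclosing circle.

58.5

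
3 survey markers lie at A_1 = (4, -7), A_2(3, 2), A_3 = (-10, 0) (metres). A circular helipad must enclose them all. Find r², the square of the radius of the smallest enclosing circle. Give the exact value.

Side lengths²: A_1A_2² = 82, A_1A_3² = 245, A_2A_3² = 173.
Since A_1A_3² = 245 < 173 + 82 = 255, the triangle is acute, so the smallest enclosing circle is the circumcircle.
Circumcentre = (-97/34, -109/34), r² = 35465/578.

35465/578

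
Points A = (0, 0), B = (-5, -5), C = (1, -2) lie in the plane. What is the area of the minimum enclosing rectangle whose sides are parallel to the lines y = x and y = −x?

In coordinates u = x + y, v = x − y the rectangle is axis-aligned; the map (x,y)→(u,v) scales areas by 2.
u-values: 0, -10, -1; range = 0 − (-10) = 10.
v-values: 0, 0, 3; range = 3 − 0 = 3.
Area = (10 × 3) / 2 = 15.

15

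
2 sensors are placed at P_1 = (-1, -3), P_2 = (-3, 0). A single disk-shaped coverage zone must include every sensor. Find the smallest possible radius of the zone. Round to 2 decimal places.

1.80

The smallest circle enclosing two points has them as diameter endpoints.
Centre = midpoint = (-2, -1.5); r² = |P_1P_2|²/4 = 13/4 = 3.25.
r = √(3.25) ≈ 1.80.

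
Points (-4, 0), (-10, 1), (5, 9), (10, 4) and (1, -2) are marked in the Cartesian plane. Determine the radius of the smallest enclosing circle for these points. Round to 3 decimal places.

10.112

A smallest enclosing disk is always determined by at most three of the input points on its boundary.
The farthest pair is (-10, 1)–(10, 4) with squared distance 409. The circle on this segment as diameter has centre (0, 2.5) and r² = 409/4 = 102.25.
Check (-4, 0): distance² to centre = 22.25 ≤ 102.25, so it lies inside.
All remaining points lie in this disk, and no smaller disk contains both endpoints, so this is the minimum enclosing circle.
r = √(102.25) ≈ 10.112.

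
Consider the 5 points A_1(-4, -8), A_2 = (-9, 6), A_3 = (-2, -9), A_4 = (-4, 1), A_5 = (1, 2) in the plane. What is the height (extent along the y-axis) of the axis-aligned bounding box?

15

max y = 6, min y = -9, so height = 15.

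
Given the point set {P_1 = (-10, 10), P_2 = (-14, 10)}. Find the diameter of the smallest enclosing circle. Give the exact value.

The smallest circle enclosing two points has them as diameter endpoints.
Centre = midpoint = (-12, 10); r² = |P_1P_2|²/4 = 16/4 = 4.
Diameter = 2r = 2√4 = 4.

4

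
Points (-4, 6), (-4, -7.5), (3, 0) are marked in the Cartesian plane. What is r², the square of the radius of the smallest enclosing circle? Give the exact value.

Call the three points A, B, C in the order given.
Side lengths²: AB² = 182.25, AC² = 85, BC² = 105.25.
Since AB² = 182.25 < 105.25 + 85 = 190.25, the triangle is acute, so the smallest enclosing circle is the circumcircle.
Circumcentre = (-26/7, -0.75), r² = 35785/784.

35785/784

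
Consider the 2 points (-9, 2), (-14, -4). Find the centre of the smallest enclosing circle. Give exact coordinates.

(-11.5, -1)

The smallest circle enclosing two points has them as diameter endpoints.
Centre = midpoint = (-11.5, -1); r² = |(-9, 2)−(-14, -4)|²/4 = 61/4 = 15.25.
Centre = (-11.5, -1).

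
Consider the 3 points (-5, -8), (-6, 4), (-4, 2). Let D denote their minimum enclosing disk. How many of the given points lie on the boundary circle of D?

Call the three points A, B, C in the order given.
Side lengths²: AB² = 145, AC² = 101, BC² = 8.
Since AB² = 145 ≥ 101 + 8 = 109, the angle opposite AB is not acute, so the smallest enclosing circle has AB as diameter.
Centre = midpoint of AB = (-5.5, -2), r² = 145/4 = 36.25.
The points at distance exactly r from the centre are (-5, -8), (-6, 4) — 2 points.

2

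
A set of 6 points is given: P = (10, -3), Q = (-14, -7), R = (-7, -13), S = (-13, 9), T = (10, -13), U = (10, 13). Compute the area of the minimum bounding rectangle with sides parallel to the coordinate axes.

x ranges over [-14, 10], width 24.
y ranges over [-13, 13], height 26.
Area = 24 × 26 = 624.

624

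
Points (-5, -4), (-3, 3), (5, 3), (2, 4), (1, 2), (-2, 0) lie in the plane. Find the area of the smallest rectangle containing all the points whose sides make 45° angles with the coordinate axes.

In coordinates u = x + y, v = x − y the rectangle is axis-aligned; the map (x,y)→(u,v) scales areas by 2.
u-values: -9, 0, 8, 6, 3, -2; range = 8 − (-9) = 17.
v-values: -1, -6, 2, -2, -1, -2; range = 2 − (-6) = 8.
Area = (17 × 8) / 2 = 68.

68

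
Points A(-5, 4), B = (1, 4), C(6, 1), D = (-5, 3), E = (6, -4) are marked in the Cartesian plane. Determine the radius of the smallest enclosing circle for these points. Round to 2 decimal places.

6.80

By Welzl's lemma the MEC is supported by two points (diametrically opposite) or three points (on a circumcircle).
The farthest pair is A–E with squared distance 185. The circle on this segment as diameter has centre (0.5, 0) and r² = 185/4 = 46.25.
Check B: distance² to centre = 16.25 ≤ 46.25, so it lies inside.
All remaining points lie in this disk, and no smaller disk contains both endpoints, so this is the minimum enclosing circle.
r = √(46.25) ≈ 6.80.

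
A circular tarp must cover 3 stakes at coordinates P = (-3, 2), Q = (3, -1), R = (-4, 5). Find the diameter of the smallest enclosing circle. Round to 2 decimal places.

9.22

Side lengths²: PQ² = 45, PR² = 10, QR² = 85.
Since QR² = 85 ≥ 45 + 10 = 55, the angle opposite QR is not acute, so the smallest enclosing circle has QR as diameter.
Centre = midpoint of QR = (-0.5, 2), r² = 85/4 = 21.25.
Diameter = 2r = 2√(21.25) ≈ 9.22.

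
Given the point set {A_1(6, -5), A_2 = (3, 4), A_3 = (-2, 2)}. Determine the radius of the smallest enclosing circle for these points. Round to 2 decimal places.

Side lengths²: A_1A_2² = 90, A_1A_3² = 113, A_2A_3² = 29.
Since A_1A_3² = 113 < 90 + 29 = 119, the triangle is acute, so the smallest enclosing circle is the circumcircle.
Circumcentre = (75/34, -43/34), r² = 16385/578.
r = √(16385/578) ≈ 5.32.

5.32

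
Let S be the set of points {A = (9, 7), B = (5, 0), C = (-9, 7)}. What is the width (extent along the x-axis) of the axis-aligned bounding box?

max x = 9, min x = -9, so width = 18.

18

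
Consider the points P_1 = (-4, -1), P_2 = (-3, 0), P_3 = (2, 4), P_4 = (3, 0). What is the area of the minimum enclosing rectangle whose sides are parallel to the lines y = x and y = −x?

In coordinates u = x + y, v = x − y the rectangle is axis-aligned; the map (x,y)→(u,v) scales areas by 2.
u-values: -5, -3, 6, 3; range = 6 − (-5) = 11.
v-values: -3, -3, -2, 3; range = 3 − (-3) = 6.
Area = (11 × 6) / 2 = 33.

33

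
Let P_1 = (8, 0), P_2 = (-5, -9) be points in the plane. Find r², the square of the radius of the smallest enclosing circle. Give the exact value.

The smallest circle enclosing two points has them as diameter endpoints.
Centre = midpoint = (1.5, -4.5); r² = |P_1P_2|²/4 = 250/4 = 62.5.

62.5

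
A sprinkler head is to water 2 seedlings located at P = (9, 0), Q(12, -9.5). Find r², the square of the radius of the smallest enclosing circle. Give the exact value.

24.8125

The smallest circle enclosing two points has them as diameter endpoints.
Centre = midpoint = (10.5, -4.75); r² = |PQ|²/4 = 99.25/4 = 24.8125.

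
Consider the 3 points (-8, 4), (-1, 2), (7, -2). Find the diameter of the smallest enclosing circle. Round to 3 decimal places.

16.155

Call the three points A, B, C in the order given.
Side lengths²: AB² = 53, AC² = 261, BC² = 80.
Since AC² = 261 ≥ 80 + 53 = 133, the angle opposite AC is not acute, so the smallest enclosing circle has AC as diameter.
Centre = midpoint of AC = (-0.5, 1), r² = 261/4 = 65.25.
Diameter = 2r = 2√(65.25) ≈ 16.155.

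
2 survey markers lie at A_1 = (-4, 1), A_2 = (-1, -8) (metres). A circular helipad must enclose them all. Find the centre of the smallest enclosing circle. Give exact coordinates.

The smallest circle enclosing two points has them as diameter endpoints.
Centre = midpoint = (-2.5, -3.5); r² = |A_1A_2|²/4 = 90/4 = 22.5.
Centre = (-2.5, -3.5).

(-2.5, -3.5)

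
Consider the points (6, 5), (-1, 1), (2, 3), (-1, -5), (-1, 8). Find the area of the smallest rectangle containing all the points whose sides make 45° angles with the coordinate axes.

In coordinates u = x + y, v = x − y the rectangle is axis-aligned; the map (x,y)→(u,v) scales areas by 2.
u-values: 11, 0, 5, -6, 7; range = 11 − (-6) = 17.
v-values: 1, -2, -1, 4, -9; range = 4 − (-9) = 13.
Area = (17 × 13) / 2 = 110.5.

110.5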